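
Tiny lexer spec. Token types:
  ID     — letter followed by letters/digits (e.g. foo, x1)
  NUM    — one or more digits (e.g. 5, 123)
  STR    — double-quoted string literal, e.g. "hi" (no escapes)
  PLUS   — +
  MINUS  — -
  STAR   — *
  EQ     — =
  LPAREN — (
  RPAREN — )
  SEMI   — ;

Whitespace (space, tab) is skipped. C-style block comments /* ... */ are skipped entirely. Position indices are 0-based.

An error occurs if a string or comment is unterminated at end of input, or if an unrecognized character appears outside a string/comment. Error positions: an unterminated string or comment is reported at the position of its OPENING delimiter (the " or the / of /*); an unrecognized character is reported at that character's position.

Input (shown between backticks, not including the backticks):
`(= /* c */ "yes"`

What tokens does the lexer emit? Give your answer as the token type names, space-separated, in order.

Answer: LPAREN EQ STR

Derivation:
pos=0: emit LPAREN '('
pos=1: emit EQ '='
pos=3: enter COMMENT mode (saw '/*')
exit COMMENT mode (now at pos=10)
pos=11: enter STRING mode
pos=11: emit STR "yes" (now at pos=16)
DONE. 3 tokens: [LPAREN, EQ, STR]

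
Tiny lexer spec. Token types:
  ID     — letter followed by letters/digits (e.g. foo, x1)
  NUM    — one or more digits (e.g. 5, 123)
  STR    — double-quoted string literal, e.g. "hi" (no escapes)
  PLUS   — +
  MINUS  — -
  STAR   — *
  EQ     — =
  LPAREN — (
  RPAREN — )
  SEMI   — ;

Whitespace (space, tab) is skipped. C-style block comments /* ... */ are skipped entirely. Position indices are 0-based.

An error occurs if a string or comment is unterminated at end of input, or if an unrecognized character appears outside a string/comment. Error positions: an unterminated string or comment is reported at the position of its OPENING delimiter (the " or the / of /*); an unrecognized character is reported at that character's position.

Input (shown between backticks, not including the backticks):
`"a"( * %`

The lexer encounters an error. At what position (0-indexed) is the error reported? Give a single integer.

Answer: 7

Derivation:
pos=0: enter STRING mode
pos=0: emit STR "a" (now at pos=3)
pos=3: emit LPAREN '('
pos=5: emit STAR '*'
pos=7: ERROR — unrecognized char '%'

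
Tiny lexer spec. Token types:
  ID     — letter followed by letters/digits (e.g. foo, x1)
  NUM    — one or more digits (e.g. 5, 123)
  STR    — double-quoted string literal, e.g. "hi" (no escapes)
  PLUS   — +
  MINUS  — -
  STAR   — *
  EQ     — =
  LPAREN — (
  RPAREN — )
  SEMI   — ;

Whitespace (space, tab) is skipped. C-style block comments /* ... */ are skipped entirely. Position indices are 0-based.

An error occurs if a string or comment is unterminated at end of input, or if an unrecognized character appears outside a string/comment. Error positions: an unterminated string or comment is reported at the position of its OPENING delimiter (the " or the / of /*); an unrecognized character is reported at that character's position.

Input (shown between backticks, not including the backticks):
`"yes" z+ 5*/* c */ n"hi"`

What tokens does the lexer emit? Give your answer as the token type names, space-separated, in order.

pos=0: enter STRING mode
pos=0: emit STR "yes" (now at pos=5)
pos=6: emit ID 'z' (now at pos=7)
pos=7: emit PLUS '+'
pos=9: emit NUM '5' (now at pos=10)
pos=10: emit STAR '*'
pos=11: enter COMMENT mode (saw '/*')
exit COMMENT mode (now at pos=18)
pos=19: emit ID 'n' (now at pos=20)
pos=20: enter STRING mode
pos=20: emit STR "hi" (now at pos=24)
DONE. 7 tokens: [STR, ID, PLUS, NUM, STAR, ID, STR]

Answer: STR ID PLUS NUM STAR ID STR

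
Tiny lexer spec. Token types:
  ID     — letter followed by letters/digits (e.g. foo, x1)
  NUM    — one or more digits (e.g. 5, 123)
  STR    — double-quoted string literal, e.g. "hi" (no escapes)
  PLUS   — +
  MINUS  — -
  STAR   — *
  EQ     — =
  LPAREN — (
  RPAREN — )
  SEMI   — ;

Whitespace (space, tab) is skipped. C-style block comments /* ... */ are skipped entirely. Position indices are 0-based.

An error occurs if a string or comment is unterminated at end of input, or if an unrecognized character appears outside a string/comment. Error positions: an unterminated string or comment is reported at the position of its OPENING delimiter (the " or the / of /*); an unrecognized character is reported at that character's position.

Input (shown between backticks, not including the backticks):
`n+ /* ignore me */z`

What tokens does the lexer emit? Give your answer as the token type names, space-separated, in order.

Answer: ID PLUS ID

Derivation:
pos=0: emit ID 'n' (now at pos=1)
pos=1: emit PLUS '+'
pos=3: enter COMMENT mode (saw '/*')
exit COMMENT mode (now at pos=18)
pos=18: emit ID 'z' (now at pos=19)
DONE. 3 tokens: [ID, PLUS, ID]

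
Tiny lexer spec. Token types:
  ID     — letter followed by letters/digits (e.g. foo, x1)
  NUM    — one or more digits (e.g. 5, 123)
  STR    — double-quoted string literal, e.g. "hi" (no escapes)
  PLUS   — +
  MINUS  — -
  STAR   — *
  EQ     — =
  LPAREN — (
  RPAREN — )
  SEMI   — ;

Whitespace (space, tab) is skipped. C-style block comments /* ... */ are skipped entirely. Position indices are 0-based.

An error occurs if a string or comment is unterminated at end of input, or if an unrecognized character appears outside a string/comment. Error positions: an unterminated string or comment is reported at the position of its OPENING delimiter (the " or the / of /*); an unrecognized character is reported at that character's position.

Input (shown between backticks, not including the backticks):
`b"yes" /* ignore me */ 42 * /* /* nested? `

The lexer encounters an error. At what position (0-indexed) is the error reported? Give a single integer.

Answer: 28

Derivation:
pos=0: emit ID 'b' (now at pos=1)
pos=1: enter STRING mode
pos=1: emit STR "yes" (now at pos=6)
pos=7: enter COMMENT mode (saw '/*')
exit COMMENT mode (now at pos=22)
pos=23: emit NUM '42' (now at pos=25)
pos=26: emit STAR '*'
pos=28: enter COMMENT mode (saw '/*')
pos=28: ERROR — unterminated comment (reached EOF)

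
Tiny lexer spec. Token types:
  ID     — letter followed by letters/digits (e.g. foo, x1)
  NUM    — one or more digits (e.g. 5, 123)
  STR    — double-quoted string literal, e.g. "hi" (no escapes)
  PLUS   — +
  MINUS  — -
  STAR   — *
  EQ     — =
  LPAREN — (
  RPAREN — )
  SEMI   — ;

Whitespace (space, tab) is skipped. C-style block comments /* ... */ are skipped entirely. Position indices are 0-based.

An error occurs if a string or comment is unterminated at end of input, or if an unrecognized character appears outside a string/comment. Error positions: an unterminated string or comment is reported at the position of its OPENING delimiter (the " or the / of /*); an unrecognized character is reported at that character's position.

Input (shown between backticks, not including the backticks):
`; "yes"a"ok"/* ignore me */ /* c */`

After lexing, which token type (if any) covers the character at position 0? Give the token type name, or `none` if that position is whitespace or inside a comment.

Answer: SEMI

Derivation:
pos=0: emit SEMI ';'
pos=2: enter STRING mode
pos=2: emit STR "yes" (now at pos=7)
pos=7: emit ID 'a' (now at pos=8)
pos=8: enter STRING mode
pos=8: emit STR "ok" (now at pos=12)
pos=12: enter COMMENT mode (saw '/*')
exit COMMENT mode (now at pos=27)
pos=28: enter COMMENT mode (saw '/*')
exit COMMENT mode (now at pos=35)
DONE. 4 tokens: [SEMI, STR, ID, STR]
Position 0: char is ';' -> SEMI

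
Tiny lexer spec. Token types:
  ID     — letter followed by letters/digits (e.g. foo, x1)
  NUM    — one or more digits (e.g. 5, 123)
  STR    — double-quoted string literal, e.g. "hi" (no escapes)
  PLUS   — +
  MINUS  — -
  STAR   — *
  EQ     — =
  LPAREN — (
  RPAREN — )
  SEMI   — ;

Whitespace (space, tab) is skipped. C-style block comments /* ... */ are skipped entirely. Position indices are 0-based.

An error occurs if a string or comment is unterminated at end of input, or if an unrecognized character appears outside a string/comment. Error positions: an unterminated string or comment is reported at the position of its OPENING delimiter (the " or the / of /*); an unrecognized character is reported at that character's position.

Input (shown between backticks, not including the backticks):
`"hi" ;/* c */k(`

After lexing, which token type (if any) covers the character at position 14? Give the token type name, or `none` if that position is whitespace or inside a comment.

Answer: LPAREN

Derivation:
pos=0: enter STRING mode
pos=0: emit STR "hi" (now at pos=4)
pos=5: emit SEMI ';'
pos=6: enter COMMENT mode (saw '/*')
exit COMMENT mode (now at pos=13)
pos=13: emit ID 'k' (now at pos=14)
pos=14: emit LPAREN '('
DONE. 4 tokens: [STR, SEMI, ID, LPAREN]
Position 14: char is '(' -> LPAREN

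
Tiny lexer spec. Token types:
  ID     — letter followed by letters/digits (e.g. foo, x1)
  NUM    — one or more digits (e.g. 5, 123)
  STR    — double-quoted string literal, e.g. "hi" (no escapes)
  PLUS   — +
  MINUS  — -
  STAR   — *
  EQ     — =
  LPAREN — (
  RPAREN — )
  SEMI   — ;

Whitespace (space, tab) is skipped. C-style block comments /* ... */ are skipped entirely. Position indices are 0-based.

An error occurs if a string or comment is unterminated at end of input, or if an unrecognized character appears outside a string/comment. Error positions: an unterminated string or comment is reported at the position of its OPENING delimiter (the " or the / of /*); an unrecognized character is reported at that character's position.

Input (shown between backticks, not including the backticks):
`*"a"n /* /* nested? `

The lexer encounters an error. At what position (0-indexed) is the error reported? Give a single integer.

pos=0: emit STAR '*'
pos=1: enter STRING mode
pos=1: emit STR "a" (now at pos=4)
pos=4: emit ID 'n' (now at pos=5)
pos=6: enter COMMENT mode (saw '/*')
pos=6: ERROR — unterminated comment (reached EOF)

Answer: 6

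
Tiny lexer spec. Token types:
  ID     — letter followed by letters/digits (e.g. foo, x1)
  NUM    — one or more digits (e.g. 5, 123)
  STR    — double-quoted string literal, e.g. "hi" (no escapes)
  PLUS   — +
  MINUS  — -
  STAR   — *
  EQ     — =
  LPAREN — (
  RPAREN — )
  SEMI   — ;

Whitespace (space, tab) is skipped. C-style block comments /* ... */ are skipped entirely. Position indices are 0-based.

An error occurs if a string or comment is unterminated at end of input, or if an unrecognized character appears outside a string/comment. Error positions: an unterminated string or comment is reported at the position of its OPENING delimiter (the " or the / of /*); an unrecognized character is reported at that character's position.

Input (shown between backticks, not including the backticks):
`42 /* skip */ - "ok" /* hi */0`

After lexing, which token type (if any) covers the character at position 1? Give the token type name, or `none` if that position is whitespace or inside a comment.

pos=0: emit NUM '42' (now at pos=2)
pos=3: enter COMMENT mode (saw '/*')
exit COMMENT mode (now at pos=13)
pos=14: emit MINUS '-'
pos=16: enter STRING mode
pos=16: emit STR "ok" (now at pos=20)
pos=21: enter COMMENT mode (saw '/*')
exit COMMENT mode (now at pos=29)
pos=29: emit NUM '0' (now at pos=30)
DONE. 4 tokens: [NUM, MINUS, STR, NUM]
Position 1: char is '2' -> NUM

Answer: NUM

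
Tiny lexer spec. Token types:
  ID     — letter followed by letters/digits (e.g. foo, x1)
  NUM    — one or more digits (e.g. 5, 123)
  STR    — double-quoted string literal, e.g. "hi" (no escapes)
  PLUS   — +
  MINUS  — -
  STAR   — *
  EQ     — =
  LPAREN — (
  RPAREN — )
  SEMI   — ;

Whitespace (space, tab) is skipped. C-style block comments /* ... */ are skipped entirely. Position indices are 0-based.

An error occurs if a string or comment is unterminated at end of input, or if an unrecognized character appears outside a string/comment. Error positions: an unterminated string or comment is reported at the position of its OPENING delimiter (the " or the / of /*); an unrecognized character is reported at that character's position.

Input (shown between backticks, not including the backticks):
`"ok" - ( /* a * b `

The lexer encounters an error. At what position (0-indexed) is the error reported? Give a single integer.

Answer: 9

Derivation:
pos=0: enter STRING mode
pos=0: emit STR "ok" (now at pos=4)
pos=5: emit MINUS '-'
pos=7: emit LPAREN '('
pos=9: enter COMMENT mode (saw '/*')
pos=9: ERROR — unterminated comment (reached EOF)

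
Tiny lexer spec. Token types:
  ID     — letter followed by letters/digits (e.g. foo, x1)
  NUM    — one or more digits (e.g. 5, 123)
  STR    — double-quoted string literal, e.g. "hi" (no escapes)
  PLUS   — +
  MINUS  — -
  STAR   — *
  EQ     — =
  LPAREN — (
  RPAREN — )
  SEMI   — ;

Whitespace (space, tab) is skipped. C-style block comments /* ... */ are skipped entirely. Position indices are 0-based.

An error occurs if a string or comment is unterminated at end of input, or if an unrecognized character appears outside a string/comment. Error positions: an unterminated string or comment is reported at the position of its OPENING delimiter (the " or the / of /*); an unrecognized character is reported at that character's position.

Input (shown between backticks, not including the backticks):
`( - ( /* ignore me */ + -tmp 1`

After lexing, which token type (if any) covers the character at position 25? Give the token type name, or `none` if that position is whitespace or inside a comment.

Answer: ID

Derivation:
pos=0: emit LPAREN '('
pos=2: emit MINUS '-'
pos=4: emit LPAREN '('
pos=6: enter COMMENT mode (saw '/*')
exit COMMENT mode (now at pos=21)
pos=22: emit PLUS '+'
pos=24: emit MINUS '-'
pos=25: emit ID 'tmp' (now at pos=28)
pos=29: emit NUM '1' (now at pos=30)
DONE. 7 tokens: [LPAREN, MINUS, LPAREN, PLUS, MINUS, ID, NUM]
Position 25: char is 't' -> ID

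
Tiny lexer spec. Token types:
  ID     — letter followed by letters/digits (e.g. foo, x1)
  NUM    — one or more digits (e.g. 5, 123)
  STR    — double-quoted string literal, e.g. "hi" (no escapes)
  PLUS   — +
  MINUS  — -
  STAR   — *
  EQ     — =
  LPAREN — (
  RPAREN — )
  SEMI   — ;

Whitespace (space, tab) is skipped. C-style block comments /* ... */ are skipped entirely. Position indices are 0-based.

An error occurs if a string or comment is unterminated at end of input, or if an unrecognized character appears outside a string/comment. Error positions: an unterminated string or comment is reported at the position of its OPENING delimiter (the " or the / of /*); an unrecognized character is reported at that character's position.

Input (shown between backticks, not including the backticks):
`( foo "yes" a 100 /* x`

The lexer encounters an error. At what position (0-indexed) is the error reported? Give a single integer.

Answer: 18

Derivation:
pos=0: emit LPAREN '('
pos=2: emit ID 'foo' (now at pos=5)
pos=6: enter STRING mode
pos=6: emit STR "yes" (now at pos=11)
pos=12: emit ID 'a' (now at pos=13)
pos=14: emit NUM '100' (now at pos=17)
pos=18: enter COMMENT mode (saw '/*')
pos=18: ERROR — unterminated comment (reached EOF)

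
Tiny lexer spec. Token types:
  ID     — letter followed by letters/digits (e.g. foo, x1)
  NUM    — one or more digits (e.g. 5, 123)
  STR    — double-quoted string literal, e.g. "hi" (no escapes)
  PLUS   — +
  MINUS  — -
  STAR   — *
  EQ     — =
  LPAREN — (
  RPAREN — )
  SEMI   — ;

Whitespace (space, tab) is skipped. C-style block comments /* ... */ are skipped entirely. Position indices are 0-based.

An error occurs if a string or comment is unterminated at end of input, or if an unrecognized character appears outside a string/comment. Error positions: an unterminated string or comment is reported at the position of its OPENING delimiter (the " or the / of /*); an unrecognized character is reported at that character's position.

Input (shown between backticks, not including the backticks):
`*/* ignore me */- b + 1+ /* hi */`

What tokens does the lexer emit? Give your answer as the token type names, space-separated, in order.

Answer: STAR MINUS ID PLUS NUM PLUS

Derivation:
pos=0: emit STAR '*'
pos=1: enter COMMENT mode (saw '/*')
exit COMMENT mode (now at pos=16)
pos=16: emit MINUS '-'
pos=18: emit ID 'b' (now at pos=19)
pos=20: emit PLUS '+'
pos=22: emit NUM '1' (now at pos=23)
pos=23: emit PLUS '+'
pos=25: enter COMMENT mode (saw '/*')
exit COMMENT mode (now at pos=33)
DONE. 6 tokens: [STAR, MINUS, ID, PLUS, NUM, PLUS]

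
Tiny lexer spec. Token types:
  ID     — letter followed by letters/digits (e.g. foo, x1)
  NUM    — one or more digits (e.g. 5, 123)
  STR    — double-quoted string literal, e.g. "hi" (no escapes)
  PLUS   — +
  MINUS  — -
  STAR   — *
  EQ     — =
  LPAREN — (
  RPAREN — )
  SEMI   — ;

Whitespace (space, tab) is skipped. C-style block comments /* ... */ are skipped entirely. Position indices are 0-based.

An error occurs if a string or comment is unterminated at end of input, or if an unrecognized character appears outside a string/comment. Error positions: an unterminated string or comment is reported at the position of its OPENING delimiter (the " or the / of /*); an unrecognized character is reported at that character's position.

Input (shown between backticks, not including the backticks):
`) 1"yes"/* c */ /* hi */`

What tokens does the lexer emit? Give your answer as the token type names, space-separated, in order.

Answer: RPAREN NUM STR

Derivation:
pos=0: emit RPAREN ')'
pos=2: emit NUM '1' (now at pos=3)
pos=3: enter STRING mode
pos=3: emit STR "yes" (now at pos=8)
pos=8: enter COMMENT mode (saw '/*')
exit COMMENT mode (now at pos=15)
pos=16: enter COMMENT mode (saw '/*')
exit COMMENT mode (now at pos=24)
DONE. 3 tokens: [RPAREN, NUM, STR]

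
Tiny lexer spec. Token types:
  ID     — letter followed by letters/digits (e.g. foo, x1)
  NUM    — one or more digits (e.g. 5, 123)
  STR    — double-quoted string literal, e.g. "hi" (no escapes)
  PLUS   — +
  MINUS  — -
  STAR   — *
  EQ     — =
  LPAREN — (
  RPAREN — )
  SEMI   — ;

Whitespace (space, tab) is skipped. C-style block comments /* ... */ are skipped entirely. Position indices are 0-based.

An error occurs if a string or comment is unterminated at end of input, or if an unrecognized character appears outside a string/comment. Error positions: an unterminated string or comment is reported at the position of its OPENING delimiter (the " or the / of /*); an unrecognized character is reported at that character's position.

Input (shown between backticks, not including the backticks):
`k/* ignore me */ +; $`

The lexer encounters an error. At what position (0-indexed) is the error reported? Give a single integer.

pos=0: emit ID 'k' (now at pos=1)
pos=1: enter COMMENT mode (saw '/*')
exit COMMENT mode (now at pos=16)
pos=17: emit PLUS '+'
pos=18: emit SEMI ';'
pos=20: ERROR — unrecognized char '$'

Answer: 20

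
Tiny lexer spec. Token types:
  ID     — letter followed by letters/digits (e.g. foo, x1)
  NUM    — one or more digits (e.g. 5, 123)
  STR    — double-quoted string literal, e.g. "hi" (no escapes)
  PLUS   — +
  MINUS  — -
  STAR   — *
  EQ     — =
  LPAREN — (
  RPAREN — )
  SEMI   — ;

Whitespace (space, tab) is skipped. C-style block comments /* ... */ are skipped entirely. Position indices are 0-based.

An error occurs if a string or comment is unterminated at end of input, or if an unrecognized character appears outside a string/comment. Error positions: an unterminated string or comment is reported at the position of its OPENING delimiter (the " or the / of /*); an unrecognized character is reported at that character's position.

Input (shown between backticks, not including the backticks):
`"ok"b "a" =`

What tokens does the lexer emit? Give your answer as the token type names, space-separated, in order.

pos=0: enter STRING mode
pos=0: emit STR "ok" (now at pos=4)
pos=4: emit ID 'b' (now at pos=5)
pos=6: enter STRING mode
pos=6: emit STR "a" (now at pos=9)
pos=10: emit EQ '='
DONE. 4 tokens: [STR, ID, STR, EQ]

Answer: STR ID STR EQ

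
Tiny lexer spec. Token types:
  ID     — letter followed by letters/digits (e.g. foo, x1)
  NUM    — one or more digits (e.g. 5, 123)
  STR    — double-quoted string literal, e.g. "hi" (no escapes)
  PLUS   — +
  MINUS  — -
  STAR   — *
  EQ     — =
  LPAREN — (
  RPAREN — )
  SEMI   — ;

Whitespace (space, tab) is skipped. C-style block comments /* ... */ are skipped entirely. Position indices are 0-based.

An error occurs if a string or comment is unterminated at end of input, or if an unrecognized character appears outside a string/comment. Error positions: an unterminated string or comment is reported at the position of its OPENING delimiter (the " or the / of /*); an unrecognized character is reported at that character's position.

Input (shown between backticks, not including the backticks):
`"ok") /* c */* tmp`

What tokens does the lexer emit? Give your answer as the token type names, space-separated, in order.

Answer: STR RPAREN STAR ID

Derivation:
pos=0: enter STRING mode
pos=0: emit STR "ok" (now at pos=4)
pos=4: emit RPAREN ')'
pos=6: enter COMMENT mode (saw '/*')
exit COMMENT mode (now at pos=13)
pos=13: emit STAR '*'
pos=15: emit ID 'tmp' (now at pos=18)
DONE. 4 tokens: [STR, RPAREN, STAR, ID]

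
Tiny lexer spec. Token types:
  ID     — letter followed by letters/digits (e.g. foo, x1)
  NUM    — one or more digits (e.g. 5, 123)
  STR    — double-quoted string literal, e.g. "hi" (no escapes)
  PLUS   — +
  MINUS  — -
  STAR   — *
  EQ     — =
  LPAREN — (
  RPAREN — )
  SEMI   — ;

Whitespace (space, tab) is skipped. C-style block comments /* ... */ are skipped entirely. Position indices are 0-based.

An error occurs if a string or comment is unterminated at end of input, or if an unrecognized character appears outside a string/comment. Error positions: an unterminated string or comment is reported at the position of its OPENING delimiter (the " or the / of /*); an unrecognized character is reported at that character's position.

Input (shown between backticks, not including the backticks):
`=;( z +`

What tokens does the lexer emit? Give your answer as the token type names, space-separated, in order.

pos=0: emit EQ '='
pos=1: emit SEMI ';'
pos=2: emit LPAREN '('
pos=4: emit ID 'z' (now at pos=5)
pos=6: emit PLUS '+'
DONE. 5 tokens: [EQ, SEMI, LPAREN, ID, PLUS]

Answer: EQ SEMI LPAREN ID PLUS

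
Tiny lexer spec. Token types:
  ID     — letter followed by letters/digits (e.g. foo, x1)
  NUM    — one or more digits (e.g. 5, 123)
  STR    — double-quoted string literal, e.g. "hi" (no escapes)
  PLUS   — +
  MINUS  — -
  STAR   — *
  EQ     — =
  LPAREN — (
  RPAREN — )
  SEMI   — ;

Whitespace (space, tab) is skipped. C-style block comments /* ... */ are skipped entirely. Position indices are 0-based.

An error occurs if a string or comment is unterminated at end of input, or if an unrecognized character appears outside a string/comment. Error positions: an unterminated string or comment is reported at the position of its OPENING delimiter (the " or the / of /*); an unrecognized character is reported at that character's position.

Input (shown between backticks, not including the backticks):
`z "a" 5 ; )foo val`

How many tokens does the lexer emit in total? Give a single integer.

Answer: 7

Derivation:
pos=0: emit ID 'z' (now at pos=1)
pos=2: enter STRING mode
pos=2: emit STR "a" (now at pos=5)
pos=6: emit NUM '5' (now at pos=7)
pos=8: emit SEMI ';'
pos=10: emit RPAREN ')'
pos=11: emit ID 'foo' (now at pos=14)
pos=15: emit ID 'val' (now at pos=18)
DONE. 7 tokens: [ID, STR, NUM, SEMI, RPAREN, ID, ID]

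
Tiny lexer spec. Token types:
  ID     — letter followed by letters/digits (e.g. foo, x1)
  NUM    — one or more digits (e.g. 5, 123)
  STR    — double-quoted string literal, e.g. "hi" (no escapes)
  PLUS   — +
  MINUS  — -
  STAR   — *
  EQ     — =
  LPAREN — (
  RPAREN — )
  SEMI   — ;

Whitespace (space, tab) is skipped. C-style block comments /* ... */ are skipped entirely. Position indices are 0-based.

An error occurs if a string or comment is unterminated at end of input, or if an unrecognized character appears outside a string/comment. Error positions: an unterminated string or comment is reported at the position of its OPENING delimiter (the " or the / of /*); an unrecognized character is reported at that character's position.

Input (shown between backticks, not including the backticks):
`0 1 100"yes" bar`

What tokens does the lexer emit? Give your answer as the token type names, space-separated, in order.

pos=0: emit NUM '0' (now at pos=1)
pos=2: emit NUM '1' (now at pos=3)
pos=4: emit NUM '100' (now at pos=7)
pos=7: enter STRING mode
pos=7: emit STR "yes" (now at pos=12)
pos=13: emit ID 'bar' (now at pos=16)
DONE. 5 tokens: [NUM, NUM, NUM, STR, ID]

Answer: NUM NUM NUM STR ID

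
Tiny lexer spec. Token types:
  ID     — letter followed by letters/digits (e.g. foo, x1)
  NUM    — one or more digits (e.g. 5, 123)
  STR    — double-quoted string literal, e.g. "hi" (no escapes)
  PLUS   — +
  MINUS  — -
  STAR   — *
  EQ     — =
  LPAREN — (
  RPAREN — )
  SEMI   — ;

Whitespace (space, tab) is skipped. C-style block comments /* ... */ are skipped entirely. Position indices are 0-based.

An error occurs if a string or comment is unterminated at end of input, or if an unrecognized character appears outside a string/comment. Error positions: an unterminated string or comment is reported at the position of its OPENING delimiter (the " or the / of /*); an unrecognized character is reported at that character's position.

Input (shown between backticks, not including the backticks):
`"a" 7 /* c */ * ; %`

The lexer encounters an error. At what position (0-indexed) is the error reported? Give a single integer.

pos=0: enter STRING mode
pos=0: emit STR "a" (now at pos=3)
pos=4: emit NUM '7' (now at pos=5)
pos=6: enter COMMENT mode (saw '/*')
exit COMMENT mode (now at pos=13)
pos=14: emit STAR '*'
pos=16: emit SEMI ';'
pos=18: ERROR — unrecognized char '%'

Answer: 18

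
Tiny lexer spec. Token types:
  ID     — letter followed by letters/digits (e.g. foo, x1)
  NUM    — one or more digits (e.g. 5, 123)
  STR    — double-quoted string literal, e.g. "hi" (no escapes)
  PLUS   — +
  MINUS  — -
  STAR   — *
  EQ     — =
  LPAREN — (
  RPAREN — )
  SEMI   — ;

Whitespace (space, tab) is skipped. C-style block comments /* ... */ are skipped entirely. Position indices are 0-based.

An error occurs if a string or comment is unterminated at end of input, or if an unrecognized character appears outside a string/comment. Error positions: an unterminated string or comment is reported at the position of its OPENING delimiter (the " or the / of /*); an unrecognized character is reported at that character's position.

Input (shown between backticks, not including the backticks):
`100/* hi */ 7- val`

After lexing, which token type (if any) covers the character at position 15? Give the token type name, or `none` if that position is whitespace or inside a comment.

Answer: ID

Derivation:
pos=0: emit NUM '100' (now at pos=3)
pos=3: enter COMMENT mode (saw '/*')
exit COMMENT mode (now at pos=11)
pos=12: emit NUM '7' (now at pos=13)
pos=13: emit MINUS '-'
pos=15: emit ID 'val' (now at pos=18)
DONE. 4 tokens: [NUM, NUM, MINUS, ID]
Position 15: char is 'v' -> ID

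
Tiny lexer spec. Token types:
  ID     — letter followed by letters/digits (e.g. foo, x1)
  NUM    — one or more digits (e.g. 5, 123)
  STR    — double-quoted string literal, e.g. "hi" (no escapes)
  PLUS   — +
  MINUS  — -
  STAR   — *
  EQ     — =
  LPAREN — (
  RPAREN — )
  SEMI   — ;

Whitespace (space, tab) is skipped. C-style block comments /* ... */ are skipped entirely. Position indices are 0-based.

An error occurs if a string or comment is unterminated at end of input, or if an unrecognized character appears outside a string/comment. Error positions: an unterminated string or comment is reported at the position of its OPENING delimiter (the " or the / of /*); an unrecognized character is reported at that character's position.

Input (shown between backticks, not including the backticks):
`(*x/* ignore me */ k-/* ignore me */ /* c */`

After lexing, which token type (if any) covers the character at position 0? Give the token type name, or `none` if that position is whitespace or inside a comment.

Answer: LPAREN

Derivation:
pos=0: emit LPAREN '('
pos=1: emit STAR '*'
pos=2: emit ID 'x' (now at pos=3)
pos=3: enter COMMENT mode (saw '/*')
exit COMMENT mode (now at pos=18)
pos=19: emit ID 'k' (now at pos=20)
pos=20: emit MINUS '-'
pos=21: enter COMMENT mode (saw '/*')
exit COMMENT mode (now at pos=36)
pos=37: enter COMMENT mode (saw '/*')
exit COMMENT mode (now at pos=44)
DONE. 5 tokens: [LPAREN, STAR, ID, ID, MINUS]
Position 0: char is '(' -> LPAREN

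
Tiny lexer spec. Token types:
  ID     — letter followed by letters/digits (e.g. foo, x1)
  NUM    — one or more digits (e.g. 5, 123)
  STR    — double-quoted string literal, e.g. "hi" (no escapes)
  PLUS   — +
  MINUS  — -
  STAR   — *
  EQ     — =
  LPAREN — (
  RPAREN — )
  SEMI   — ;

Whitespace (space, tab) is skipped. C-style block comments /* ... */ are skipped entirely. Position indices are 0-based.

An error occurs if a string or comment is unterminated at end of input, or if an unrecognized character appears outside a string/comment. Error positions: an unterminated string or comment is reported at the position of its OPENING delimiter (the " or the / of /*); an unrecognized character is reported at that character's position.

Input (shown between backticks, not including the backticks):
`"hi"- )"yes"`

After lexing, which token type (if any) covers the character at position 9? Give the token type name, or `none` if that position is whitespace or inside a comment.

pos=0: enter STRING mode
pos=0: emit STR "hi" (now at pos=4)
pos=4: emit MINUS '-'
pos=6: emit RPAREN ')'
pos=7: enter STRING mode
pos=7: emit STR "yes" (now at pos=12)
DONE. 4 tokens: [STR, MINUS, RPAREN, STR]
Position 9: char is 'e' -> STR

Answer: STR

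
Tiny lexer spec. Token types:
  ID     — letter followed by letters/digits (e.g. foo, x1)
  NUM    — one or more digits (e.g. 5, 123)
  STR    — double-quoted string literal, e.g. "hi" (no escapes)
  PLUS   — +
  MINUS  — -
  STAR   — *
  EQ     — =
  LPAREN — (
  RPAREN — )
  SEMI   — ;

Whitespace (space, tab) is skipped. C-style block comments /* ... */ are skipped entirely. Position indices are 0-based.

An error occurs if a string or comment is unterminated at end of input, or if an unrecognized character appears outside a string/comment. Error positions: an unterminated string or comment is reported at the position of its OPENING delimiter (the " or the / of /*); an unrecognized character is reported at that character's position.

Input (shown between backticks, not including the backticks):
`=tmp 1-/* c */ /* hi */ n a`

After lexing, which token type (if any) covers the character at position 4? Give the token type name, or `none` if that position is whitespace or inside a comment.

pos=0: emit EQ '='
pos=1: emit ID 'tmp' (now at pos=4)
pos=5: emit NUM '1' (now at pos=6)
pos=6: emit MINUS '-'
pos=7: enter COMMENT mode (saw '/*')
exit COMMENT mode (now at pos=14)
pos=15: enter COMMENT mode (saw '/*')
exit COMMENT mode (now at pos=23)
pos=24: emit ID 'n' (now at pos=25)
pos=26: emit ID 'a' (now at pos=27)
DONE. 6 tokens: [EQ, ID, NUM, MINUS, ID, ID]
Position 4: char is ' ' -> none

Answer: none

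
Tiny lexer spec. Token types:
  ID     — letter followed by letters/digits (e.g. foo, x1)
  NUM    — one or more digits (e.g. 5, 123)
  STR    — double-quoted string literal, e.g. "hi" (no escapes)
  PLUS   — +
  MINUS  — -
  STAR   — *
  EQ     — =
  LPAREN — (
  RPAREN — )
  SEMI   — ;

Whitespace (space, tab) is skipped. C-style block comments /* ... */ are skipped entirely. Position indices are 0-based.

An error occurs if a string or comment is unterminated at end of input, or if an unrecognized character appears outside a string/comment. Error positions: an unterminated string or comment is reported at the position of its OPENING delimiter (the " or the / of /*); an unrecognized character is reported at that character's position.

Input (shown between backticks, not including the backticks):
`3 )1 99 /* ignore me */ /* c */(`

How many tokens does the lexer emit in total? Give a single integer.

pos=0: emit NUM '3' (now at pos=1)
pos=2: emit RPAREN ')'
pos=3: emit NUM '1' (now at pos=4)
pos=5: emit NUM '99' (now at pos=7)
pos=8: enter COMMENT mode (saw '/*')
exit COMMENT mode (now at pos=23)
pos=24: enter COMMENT mode (saw '/*')
exit COMMENT mode (now at pos=31)
pos=31: emit LPAREN '('
DONE. 5 tokens: [NUM, RPAREN, NUM, NUM, LPAREN]

Answer: 5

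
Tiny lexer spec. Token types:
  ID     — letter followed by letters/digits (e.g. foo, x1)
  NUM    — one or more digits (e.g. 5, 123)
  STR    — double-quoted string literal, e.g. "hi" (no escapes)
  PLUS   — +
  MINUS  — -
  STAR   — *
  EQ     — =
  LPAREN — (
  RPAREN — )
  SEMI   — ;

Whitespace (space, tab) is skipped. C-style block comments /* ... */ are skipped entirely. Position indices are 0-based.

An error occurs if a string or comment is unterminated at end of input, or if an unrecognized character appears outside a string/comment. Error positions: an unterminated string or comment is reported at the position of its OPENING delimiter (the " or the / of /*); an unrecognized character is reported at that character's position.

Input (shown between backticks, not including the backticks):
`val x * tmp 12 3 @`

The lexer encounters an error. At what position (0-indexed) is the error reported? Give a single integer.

Answer: 17

Derivation:
pos=0: emit ID 'val' (now at pos=3)
pos=4: emit ID 'x' (now at pos=5)
pos=6: emit STAR '*'
pos=8: emit ID 'tmp' (now at pos=11)
pos=12: emit NUM '12' (now at pos=14)
pos=15: emit NUM '3' (now at pos=16)
pos=17: ERROR — unrecognized char '@'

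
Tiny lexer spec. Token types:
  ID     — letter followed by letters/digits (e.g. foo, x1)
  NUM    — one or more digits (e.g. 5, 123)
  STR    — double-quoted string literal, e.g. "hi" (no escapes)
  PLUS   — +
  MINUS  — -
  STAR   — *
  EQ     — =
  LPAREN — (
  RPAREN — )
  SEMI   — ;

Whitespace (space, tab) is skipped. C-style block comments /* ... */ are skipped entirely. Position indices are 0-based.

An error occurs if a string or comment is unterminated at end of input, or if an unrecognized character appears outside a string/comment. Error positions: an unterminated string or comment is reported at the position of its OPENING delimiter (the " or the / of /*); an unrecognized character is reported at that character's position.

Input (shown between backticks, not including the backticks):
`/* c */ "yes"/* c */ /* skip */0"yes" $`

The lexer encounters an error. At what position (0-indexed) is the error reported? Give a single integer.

Answer: 38

Derivation:
pos=0: enter COMMENT mode (saw '/*')
exit COMMENT mode (now at pos=7)
pos=8: enter STRING mode
pos=8: emit STR "yes" (now at pos=13)
pos=13: enter COMMENT mode (saw '/*')
exit COMMENT mode (now at pos=20)
pos=21: enter COMMENT mode (saw '/*')
exit COMMENT mode (now at pos=31)
pos=31: emit NUM '0' (now at pos=32)
pos=32: enter STRING mode
pos=32: emit STR "yes" (now at pos=37)
pos=38: ERROR — unrecognized char '$'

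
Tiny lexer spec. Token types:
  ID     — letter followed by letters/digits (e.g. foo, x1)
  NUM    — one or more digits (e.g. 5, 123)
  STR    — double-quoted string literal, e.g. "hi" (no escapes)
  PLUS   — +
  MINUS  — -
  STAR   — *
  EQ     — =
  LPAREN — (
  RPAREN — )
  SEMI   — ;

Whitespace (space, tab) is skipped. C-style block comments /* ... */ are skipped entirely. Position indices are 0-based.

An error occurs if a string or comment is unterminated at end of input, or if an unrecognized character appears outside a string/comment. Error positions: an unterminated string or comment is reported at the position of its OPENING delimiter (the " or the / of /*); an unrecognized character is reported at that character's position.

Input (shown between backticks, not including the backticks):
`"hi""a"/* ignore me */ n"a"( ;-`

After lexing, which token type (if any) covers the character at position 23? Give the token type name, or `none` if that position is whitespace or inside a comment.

pos=0: enter STRING mode
pos=0: emit STR "hi" (now at pos=4)
pos=4: enter STRING mode
pos=4: emit STR "a" (now at pos=7)
pos=7: enter COMMENT mode (saw '/*')
exit COMMENT mode (now at pos=22)
pos=23: emit ID 'n' (now at pos=24)
pos=24: enter STRING mode
pos=24: emit STR "a" (now at pos=27)
pos=27: emit LPAREN '('
pos=29: emit SEMI ';'
pos=30: emit MINUS '-'
DONE. 7 tokens: [STR, STR, ID, STR, LPAREN, SEMI, MINUS]
Position 23: char is 'n' -> ID

Answer: ID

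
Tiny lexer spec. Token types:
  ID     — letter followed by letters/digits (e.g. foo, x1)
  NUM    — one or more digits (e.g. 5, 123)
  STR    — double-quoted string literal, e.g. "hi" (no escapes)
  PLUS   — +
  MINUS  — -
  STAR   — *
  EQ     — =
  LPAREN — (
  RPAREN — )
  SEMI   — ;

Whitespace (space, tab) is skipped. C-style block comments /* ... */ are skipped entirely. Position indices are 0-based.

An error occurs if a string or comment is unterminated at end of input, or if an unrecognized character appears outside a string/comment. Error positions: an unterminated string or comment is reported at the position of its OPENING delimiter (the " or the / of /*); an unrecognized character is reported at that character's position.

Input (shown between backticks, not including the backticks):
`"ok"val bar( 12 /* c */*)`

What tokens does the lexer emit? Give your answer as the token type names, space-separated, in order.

Answer: STR ID ID LPAREN NUM STAR RPAREN

Derivation:
pos=0: enter STRING mode
pos=0: emit STR "ok" (now at pos=4)
pos=4: emit ID 'val' (now at pos=7)
pos=8: emit ID 'bar' (now at pos=11)
pos=11: emit LPAREN '('
pos=13: emit NUM '12' (now at pos=15)
pos=16: enter COMMENT mode (saw '/*')
exit COMMENT mode (now at pos=23)
pos=23: emit STAR '*'
pos=24: emit RPAREN ')'
DONE. 7 tokens: [STR, ID, ID, LPAREN, NUM, STAR, RPAREN]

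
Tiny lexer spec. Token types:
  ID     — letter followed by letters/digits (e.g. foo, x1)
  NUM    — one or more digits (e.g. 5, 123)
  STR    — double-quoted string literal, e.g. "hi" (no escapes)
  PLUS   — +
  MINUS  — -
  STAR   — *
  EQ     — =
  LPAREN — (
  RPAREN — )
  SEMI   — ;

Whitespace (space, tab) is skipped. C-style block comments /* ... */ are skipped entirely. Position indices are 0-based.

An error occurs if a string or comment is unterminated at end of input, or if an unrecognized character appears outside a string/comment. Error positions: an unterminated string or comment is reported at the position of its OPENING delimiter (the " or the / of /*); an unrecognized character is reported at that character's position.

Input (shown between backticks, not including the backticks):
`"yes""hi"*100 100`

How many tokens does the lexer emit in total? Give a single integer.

pos=0: enter STRING mode
pos=0: emit STR "yes" (now at pos=5)
pos=5: enter STRING mode
pos=5: emit STR "hi" (now at pos=9)
pos=9: emit STAR '*'
pos=10: emit NUM '100' (now at pos=13)
pos=14: emit NUM '100' (now at pos=17)
DONE. 5 tokens: [STR, STR, STAR, NUM, NUM]

Answer: 5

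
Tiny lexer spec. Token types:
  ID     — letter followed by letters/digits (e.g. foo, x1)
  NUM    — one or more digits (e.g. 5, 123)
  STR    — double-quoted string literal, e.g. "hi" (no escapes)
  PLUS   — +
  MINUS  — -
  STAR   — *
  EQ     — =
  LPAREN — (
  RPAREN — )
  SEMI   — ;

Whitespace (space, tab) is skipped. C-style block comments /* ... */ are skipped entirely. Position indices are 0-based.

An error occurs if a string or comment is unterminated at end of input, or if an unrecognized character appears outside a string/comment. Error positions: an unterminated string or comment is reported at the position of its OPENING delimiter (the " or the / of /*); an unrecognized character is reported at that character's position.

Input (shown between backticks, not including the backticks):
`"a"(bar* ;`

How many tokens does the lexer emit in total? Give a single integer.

Answer: 5

Derivation:
pos=0: enter STRING mode
pos=0: emit STR "a" (now at pos=3)
pos=3: emit LPAREN '('
pos=4: emit ID 'bar' (now at pos=7)
pos=7: emit STAR '*'
pos=9: emit SEMI ';'
DONE. 5 tokens: [STR, LPAREN, ID, STAR, SEMI]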